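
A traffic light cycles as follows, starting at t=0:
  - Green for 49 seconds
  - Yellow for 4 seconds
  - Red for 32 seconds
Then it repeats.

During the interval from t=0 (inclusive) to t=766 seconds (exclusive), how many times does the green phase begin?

Answer: 10

Derivation:
Cycle = 49+4+32 = 85s
green phase starts at t = k*85 + 0 for k=0,1,2,...
Need k*85+0 < 766 → k < 9.012
k ∈ {0, ..., 9} → 10 starts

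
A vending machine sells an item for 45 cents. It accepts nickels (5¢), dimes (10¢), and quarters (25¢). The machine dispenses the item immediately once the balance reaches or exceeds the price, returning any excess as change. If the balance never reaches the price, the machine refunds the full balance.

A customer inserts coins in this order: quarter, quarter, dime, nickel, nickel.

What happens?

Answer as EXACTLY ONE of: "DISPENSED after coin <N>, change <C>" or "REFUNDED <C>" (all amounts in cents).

Answer: DISPENSED after coin 2, change 5

Derivation:
Price: 45¢
Coin 1 (quarter, 25¢): balance = 25¢
Coin 2 (quarter, 25¢): balance = 50¢
  → balance >= price → DISPENSE, change = 50 - 45 = 5¢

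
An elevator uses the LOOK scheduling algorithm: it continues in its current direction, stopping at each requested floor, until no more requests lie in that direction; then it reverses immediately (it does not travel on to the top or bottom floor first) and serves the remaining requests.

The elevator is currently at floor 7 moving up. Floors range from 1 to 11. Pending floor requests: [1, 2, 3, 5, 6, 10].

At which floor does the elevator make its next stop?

Answer: 10

Derivation:
Current floor: 7, direction: up
Requests above: [10]
Requests below: [1, 2, 3, 5, 6]
Moving up and requests lie above → nearest above is min([10]) = 10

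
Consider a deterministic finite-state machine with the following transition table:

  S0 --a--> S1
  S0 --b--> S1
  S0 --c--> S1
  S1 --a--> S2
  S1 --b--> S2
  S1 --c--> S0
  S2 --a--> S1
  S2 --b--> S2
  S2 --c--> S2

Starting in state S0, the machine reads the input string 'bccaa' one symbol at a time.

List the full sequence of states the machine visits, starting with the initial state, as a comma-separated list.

Start: S0
  read 'b': S0 --b--> S1
  read 'c': S1 --c--> S0
  read 'c': S0 --c--> S1
  read 'a': S1 --a--> S2
  read 'a': S2 --a--> S1

Answer: S0, S1, S0, S1, S2, S1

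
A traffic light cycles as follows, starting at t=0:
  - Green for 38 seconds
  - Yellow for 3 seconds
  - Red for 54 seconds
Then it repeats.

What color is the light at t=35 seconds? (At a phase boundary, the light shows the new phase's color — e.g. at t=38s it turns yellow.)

Answer: green

Derivation:
Cycle length = 38 + 3 + 54 = 95s
t = 35, phase_t = 35 mod 95 = 35
35 < 38 (green end) → GREEN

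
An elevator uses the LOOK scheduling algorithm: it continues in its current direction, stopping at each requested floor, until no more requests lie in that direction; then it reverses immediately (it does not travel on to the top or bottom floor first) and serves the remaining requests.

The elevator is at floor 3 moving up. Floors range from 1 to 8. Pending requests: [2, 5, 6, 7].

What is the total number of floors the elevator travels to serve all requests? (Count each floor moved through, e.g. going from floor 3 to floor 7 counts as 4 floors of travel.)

Start at floor 3 moving up, LOOK stop order: [5, 6, 7, 2]
  3 → 5: |5-3| = 2, total = 2
  5 → 6: |6-5| = 1, total = 3
  6 → 7: |7-6| = 1, total = 4
  7 → 2: |2-7| = 5, total = 9

Answer: 9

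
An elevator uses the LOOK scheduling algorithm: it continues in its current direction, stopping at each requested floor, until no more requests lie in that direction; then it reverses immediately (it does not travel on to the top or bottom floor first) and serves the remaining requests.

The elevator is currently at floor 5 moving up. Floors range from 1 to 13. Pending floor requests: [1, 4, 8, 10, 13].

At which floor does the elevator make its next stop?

Answer: 8

Derivation:
Current floor: 5, direction: up
Requests above: [8, 10, 13]
Requests below: [1, 4]
Moving up and requests lie above → nearest above is min([8, 10, 13]) = 8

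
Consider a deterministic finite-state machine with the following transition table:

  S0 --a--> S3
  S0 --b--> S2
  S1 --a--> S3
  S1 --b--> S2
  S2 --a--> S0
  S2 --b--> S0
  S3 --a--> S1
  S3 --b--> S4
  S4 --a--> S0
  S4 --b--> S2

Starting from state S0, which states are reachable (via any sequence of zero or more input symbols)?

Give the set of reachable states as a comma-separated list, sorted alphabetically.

Answer: S0, S1, S2, S3, S4

Derivation:
BFS from S0:
  visit S0: S0--a-->S3 (new), S0--b-->S2 (new)
  visit S3: S3--a-->S1 (new), S3--b-->S4 (new)
  visit S2: S2--a-->S0 (seen), S2--b-->S0 (seen)
  visit S1: S1--a-->S3 (seen), S1--b-->S2 (seen)
  visit S4: S4--a-->S0 (seen), S4--b-->S2 (seen)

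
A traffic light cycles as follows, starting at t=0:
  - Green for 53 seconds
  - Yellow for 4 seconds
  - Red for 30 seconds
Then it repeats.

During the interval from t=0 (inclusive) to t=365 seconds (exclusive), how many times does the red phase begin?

Answer: 4

Derivation:
Cycle = 53+4+30 = 87s
red phase starts at t = k*87 + 57 for k=0,1,2,...
Need k*87+57 < 365 → k < 3.540
k ∈ {0, ..., 3} → 4 starts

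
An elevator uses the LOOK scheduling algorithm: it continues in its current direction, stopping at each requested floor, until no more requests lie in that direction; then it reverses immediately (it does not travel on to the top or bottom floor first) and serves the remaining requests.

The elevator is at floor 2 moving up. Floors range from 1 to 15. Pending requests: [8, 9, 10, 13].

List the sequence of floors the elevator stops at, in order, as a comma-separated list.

Answer: 8, 9, 10, 13

Derivation:
Current: 2, moving UP
Serve above first (ascending): [8, 9, 10, 13]
Then reverse, serve below (descending): []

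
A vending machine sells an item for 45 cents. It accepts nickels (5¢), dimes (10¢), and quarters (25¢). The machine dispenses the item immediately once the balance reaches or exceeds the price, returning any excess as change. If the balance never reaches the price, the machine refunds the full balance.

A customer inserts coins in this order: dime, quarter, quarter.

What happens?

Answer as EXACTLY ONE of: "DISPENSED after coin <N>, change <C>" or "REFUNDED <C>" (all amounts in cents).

Answer: DISPENSED after coin 3, change 15

Derivation:
Price: 45¢
Coin 1 (dime, 10¢): balance = 10¢
Coin 2 (quarter, 25¢): balance = 35¢
Coin 3 (quarter, 25¢): balance = 60¢
  → balance >= price → DISPENSE, change = 60 - 45 = 15¢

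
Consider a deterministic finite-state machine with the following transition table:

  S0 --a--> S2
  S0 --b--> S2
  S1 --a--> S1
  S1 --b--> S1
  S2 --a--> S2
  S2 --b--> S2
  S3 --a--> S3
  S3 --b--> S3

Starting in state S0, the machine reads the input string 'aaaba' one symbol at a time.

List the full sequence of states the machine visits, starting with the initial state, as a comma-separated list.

Start: S0
  read 'a': S0 --a--> S2
  read 'a': S2 --a--> S2
  read 'a': S2 --a--> S2
  read 'b': S2 --b--> S2
  read 'a': S2 --a--> S2

Answer: S0, S2, S2, S2, S2, S2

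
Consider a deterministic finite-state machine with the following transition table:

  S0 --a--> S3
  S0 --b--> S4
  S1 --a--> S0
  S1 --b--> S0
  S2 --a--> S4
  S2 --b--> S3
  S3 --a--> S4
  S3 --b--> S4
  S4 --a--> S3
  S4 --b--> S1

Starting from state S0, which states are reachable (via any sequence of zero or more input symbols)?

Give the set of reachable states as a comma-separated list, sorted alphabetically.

Answer: S0, S1, S3, S4

Derivation:
BFS from S0:
  visit S0: S0--a-->S3 (new), S0--b-->S4 (new)
  visit S3: S3--a-->S4 (seen), S3--b-->S4 (seen)
  visit S4: S4--a-->S3 (seen), S4--b-->S1 (new)
  visit S1: S1--a-->S0 (seen), S1--b-->S0 (seen)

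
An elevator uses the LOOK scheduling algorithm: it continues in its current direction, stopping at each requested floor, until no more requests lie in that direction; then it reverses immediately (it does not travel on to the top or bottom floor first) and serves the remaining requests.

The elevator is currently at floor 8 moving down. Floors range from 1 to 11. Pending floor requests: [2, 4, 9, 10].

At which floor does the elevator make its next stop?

Current floor: 8, direction: down
Requests above: [9, 10]
Requests below: [2, 4]
Moving down and requests lie below → nearest below is max([2, 4]) = 4

Answer: 4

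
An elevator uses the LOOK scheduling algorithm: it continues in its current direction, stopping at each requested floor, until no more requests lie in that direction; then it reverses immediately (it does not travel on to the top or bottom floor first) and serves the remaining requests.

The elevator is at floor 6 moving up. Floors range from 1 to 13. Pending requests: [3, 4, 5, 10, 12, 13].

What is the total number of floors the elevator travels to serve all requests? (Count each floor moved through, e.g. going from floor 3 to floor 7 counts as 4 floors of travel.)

Start at floor 6 moving up, LOOK stop order: [10, 12, 13, 5, 4, 3]
  6 → 10: |10-6| = 4, total = 4
  10 → 12: |12-10| = 2, total = 6
  12 → 13: |13-12| = 1, total = 7
  13 → 5: |5-13| = 8, total = 15
  5 → 4: |4-5| = 1, total = 16
  4 → 3: |3-4| = 1, total = 17

Answer: 17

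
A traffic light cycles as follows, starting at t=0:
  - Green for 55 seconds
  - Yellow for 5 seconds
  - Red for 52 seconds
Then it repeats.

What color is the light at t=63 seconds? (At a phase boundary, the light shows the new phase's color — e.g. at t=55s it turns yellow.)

Cycle length = 55 + 5 + 52 = 112s
t = 63, phase_t = 63 mod 112 = 63
63 >= 60 → RED

Answer: red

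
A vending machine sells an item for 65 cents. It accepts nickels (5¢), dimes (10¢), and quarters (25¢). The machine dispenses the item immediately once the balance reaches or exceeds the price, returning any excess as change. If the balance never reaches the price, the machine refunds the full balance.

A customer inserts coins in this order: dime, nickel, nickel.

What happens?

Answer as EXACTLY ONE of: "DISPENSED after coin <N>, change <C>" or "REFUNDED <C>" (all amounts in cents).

Price: 65¢
Coin 1 (dime, 10¢): balance = 10¢
Coin 2 (nickel, 5¢): balance = 15¢
Coin 3 (nickel, 5¢): balance = 20¢
All coins inserted, balance 20¢ < price 65¢ → REFUND 20¢

Answer: REFUNDED 20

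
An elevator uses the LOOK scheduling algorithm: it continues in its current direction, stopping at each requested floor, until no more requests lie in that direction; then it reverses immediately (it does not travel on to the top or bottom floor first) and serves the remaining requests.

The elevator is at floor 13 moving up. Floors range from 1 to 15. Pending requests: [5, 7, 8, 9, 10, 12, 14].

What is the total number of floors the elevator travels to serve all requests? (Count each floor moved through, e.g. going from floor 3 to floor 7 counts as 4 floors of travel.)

Answer: 10

Derivation:
Start at floor 13 moving up, LOOK stop order: [14, 12, 10, 9, 8, 7, 5]
  13 → 14: |14-13| = 1, total = 1
  14 → 12: |12-14| = 2, total = 3
  12 → 10: |10-12| = 2, total = 5
  10 → 9: |9-10| = 1, total = 6
  9 → 8: |8-9| = 1, total = 7
  8 → 7: |7-8| = 1, total = 8
  7 → 5: |5-7| = 2, total = 10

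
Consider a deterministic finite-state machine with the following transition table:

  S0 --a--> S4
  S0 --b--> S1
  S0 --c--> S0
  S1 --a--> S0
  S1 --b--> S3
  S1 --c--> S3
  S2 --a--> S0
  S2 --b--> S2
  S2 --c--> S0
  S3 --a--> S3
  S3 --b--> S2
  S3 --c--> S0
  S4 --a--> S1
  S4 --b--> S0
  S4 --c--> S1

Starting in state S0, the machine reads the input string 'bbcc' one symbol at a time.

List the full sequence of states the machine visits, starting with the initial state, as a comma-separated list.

Answer: S0, S1, S3, S0, S0

Derivation:
Start: S0
  read 'b': S0 --b--> S1
  read 'b': S1 --b--> S3
  read 'c': S3 --c--> S0
  read 'c': S0 --c--> S0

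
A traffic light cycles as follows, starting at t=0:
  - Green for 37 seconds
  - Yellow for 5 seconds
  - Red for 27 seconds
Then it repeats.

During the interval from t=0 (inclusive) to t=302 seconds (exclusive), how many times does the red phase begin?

Answer: 4

Derivation:
Cycle = 37+5+27 = 69s
red phase starts at t = k*69 + 42 for k=0,1,2,...
Need k*69+42 < 302 → k < 3.768
k ∈ {0, ..., 3} → 4 starts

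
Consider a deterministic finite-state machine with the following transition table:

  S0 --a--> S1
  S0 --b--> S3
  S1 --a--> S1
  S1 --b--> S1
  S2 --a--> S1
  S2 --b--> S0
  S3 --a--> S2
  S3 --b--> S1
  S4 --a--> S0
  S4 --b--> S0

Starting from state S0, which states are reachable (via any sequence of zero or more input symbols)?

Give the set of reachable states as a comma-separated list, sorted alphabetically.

Answer: S0, S1, S2, S3

Derivation:
BFS from S0:
  visit S0: S0--a-->S1 (new), S0--b-->S3 (new)
  visit S1: S1--a-->S1 (seen), S1--b-->S1 (seen)
  visit S3: S3--a-->S2 (new), S3--b-->S1 (seen)
  visit S2: S2--a-->S1 (seen), S2--b-->S0 (seen)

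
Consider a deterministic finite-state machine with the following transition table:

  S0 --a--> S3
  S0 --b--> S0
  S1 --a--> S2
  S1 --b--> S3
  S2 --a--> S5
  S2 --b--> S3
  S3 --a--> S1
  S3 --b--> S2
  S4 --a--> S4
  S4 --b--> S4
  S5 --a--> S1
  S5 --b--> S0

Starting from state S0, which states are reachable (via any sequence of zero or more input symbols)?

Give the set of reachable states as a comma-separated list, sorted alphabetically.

Answer: S0, S1, S2, S3, S5

Derivation:
BFS from S0:
  visit S0: S0--a-->S3 (new), S0--b-->S0 (seen)
  visit S3: S3--a-->S1 (new), S3--b-->S2 (new)
  visit S1: S1--a-->S2 (seen), S1--b-->S3 (seen)
  visit S2: S2--a-->S5 (new), S2--b-->S3 (seen)
  visit S5: S5--a-->S1 (seen), S5--b-->S0 (seen)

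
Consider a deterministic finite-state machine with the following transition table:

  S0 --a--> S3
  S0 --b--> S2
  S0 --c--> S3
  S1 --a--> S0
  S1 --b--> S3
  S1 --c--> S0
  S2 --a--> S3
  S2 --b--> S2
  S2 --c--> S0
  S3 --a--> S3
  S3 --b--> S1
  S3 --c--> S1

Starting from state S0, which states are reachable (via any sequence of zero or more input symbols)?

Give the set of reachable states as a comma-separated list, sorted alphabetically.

BFS from S0:
  visit S0: S0--a-->S3 (new), S0--b-->S2 (new), S0--c-->S3 (seen)
  visit S3: S3--a-->S3 (seen), S3--b-->S1 (new), S3--c-->S1 (seen)
  visit S2: S2--a-->S3 (seen), S2--b-->S2 (seen), S2--c-->S0 (seen)
  visit S1: S1--a-->S0 (seen), S1--b-->S3 (seen), S1--c-->S0 (seen)

Answer: S0, S1, S2, S3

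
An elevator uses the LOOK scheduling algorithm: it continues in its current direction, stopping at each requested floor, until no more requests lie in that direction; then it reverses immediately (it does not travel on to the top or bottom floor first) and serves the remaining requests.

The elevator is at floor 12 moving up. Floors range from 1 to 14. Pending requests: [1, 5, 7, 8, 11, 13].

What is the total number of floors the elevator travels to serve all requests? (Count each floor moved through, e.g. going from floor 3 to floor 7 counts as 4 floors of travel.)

Start at floor 12 moving up, LOOK stop order: [13, 11, 8, 7, 5, 1]
  12 → 13: |13-12| = 1, total = 1
  13 → 11: |11-13| = 2, total = 3
  11 → 8: |8-11| = 3, total = 6
  8 → 7: |7-8| = 1, total = 7
  7 → 5: |5-7| = 2, total = 9
  5 → 1: |1-5| = 4, total = 13

Answer: 13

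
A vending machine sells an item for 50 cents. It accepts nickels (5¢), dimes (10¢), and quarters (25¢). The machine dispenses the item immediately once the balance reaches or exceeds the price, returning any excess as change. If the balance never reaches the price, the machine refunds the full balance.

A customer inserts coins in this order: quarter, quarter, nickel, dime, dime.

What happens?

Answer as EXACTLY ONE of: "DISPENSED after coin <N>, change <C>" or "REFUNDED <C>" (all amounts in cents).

Answer: DISPENSED after coin 2, change 0

Derivation:
Price: 50¢
Coin 1 (quarter, 25¢): balance = 25¢
Coin 2 (quarter, 25¢): balance = 50¢
  → balance >= price → DISPENSE, change = 50 - 50 = 0¢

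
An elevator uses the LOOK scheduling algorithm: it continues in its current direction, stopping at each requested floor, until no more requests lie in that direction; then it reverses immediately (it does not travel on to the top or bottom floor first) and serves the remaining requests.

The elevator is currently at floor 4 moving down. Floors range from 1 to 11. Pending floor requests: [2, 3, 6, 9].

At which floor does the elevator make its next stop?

Current floor: 4, direction: down
Requests above: [6, 9]
Requests below: [2, 3]
Moving down and requests lie below → nearest below is max([2, 3]) = 3

Answer: 3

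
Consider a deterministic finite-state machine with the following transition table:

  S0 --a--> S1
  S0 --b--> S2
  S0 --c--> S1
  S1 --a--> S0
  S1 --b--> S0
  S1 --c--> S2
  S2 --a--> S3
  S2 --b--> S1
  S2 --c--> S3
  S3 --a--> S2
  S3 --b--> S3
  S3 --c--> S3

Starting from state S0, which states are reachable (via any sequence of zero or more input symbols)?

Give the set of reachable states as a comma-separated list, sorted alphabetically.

BFS from S0:
  visit S0: S0--a-->S1 (new), S0--b-->S2 (new), S0--c-->S1 (seen)
  visit S1: S1--a-->S0 (seen), S1--b-->S0 (seen), S1--c-->S2 (seen)
  visit S2: S2--a-->S3 (new), S2--b-->S1 (seen), S2--c-->S3 (seen)
  visit S3: S3--a-->S2 (seen), S3--b-->S3 (seen), S3--c-->S3 (seen)

Answer: S0, S1, S2, S3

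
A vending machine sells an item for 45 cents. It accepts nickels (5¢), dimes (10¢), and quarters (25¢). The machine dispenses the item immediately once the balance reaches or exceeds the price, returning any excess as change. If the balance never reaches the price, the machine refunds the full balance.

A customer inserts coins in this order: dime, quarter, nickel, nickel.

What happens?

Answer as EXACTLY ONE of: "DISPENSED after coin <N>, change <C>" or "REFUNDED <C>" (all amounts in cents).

Price: 45¢
Coin 1 (dime, 10¢): balance = 10¢
Coin 2 (quarter, 25¢): balance = 35¢
Coin 3 (nickel, 5¢): balance = 40¢
Coin 4 (nickel, 5¢): balance = 45¢
  → balance >= price → DISPENSE, change = 45 - 45 = 0¢

Answer: DISPENSED after coin 4, change 0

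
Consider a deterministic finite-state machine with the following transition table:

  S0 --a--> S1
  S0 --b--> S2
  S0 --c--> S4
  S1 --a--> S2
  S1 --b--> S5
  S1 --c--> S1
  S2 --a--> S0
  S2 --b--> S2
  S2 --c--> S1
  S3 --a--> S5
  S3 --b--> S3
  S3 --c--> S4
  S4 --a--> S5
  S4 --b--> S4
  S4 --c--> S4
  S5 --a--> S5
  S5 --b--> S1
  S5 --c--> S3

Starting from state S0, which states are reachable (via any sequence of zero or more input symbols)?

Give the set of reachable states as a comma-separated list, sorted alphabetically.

Answer: S0, S1, S2, S3, S4, S5

Derivation:
BFS from S0:
  visit S0: S0--a-->S1 (new), S0--b-->S2 (new), S0--c-->S4 (new)
  visit S1: S1--a-->S2 (seen), S1--b-->S5 (new), S1--c-->S1 (seen)
  visit S2: S2--a-->S0 (seen), S2--b-->S2 (seen), S2--c-->S1 (seen)
  visit S4: S4--a-->S5 (seen), S4--b-->S4 (seen), S4--c-->S4 (seen)
  visit S5: S5--a-->S5 (seen), S5--b-->S1 (seen), S5--c-->S3 (new)
  visit S3: S3--a-->S5 (seen), S3--b-->S3 (seen), S3--c-->S4 (seen)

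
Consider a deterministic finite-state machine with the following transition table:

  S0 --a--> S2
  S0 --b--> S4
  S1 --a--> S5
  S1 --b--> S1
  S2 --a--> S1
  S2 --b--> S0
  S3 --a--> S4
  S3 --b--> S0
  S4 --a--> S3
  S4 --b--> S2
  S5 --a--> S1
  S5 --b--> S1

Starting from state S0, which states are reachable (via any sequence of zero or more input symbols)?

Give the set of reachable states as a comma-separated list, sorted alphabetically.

Answer: S0, S1, S2, S3, S4, S5

Derivation:
BFS from S0:
  visit S0: S0--a-->S2 (new), S0--b-->S4 (new)
  visit S2: S2--a-->S1 (new), S2--b-->S0 (seen)
  visit S4: S4--a-->S3 (new), S4--b-->S2 (seen)
  visit S1: S1--a-->S5 (new), S1--b-->S1 (seen)
  visit S3: S3--a-->S4 (seen), S3--b-->S0 (seen)
  visit S5: S5--a-->S1 (seen), S5--b-->S1 (seen)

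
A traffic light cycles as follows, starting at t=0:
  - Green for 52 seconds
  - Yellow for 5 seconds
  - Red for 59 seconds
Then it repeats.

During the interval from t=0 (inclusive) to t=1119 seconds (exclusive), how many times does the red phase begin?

Answer: 10

Derivation:
Cycle = 52+5+59 = 116s
red phase starts at t = k*116 + 57 for k=0,1,2,...
Need k*116+57 < 1119 → k < 9.155
k ∈ {0, ..., 9} → 10 starts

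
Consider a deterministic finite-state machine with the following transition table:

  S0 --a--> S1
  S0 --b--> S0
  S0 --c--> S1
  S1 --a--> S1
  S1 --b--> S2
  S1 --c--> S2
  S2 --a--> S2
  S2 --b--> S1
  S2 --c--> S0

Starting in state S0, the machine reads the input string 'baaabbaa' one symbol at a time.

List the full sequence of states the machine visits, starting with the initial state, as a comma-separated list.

Start: S0
  read 'b': S0 --b--> S0
  read 'a': S0 --a--> S1
  read 'a': S1 --a--> S1
  read 'a': S1 --a--> S1
  read 'b': S1 --b--> S2
  read 'b': S2 --b--> S1
  read 'a': S1 --a--> S1
  read 'a': S1 --a--> S1

Answer: S0, S0, S1, S1, S1, S2, S1, S1, S1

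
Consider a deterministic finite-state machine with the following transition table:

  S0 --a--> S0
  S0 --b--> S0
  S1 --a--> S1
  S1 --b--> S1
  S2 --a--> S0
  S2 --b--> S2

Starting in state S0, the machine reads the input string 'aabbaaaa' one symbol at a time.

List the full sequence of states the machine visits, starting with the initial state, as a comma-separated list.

Answer: S0, S0, S0, S0, S0, S0, S0, S0, S0

Derivation:
Start: S0
  read 'a': S0 --a--> S0
  read 'a': S0 --a--> S0
  read 'b': S0 --b--> S0
  read 'b': S0 --b--> S0
  read 'a': S0 --a--> S0
  read 'a': S0 --a--> S0
  read 'a': S0 --a--> S0
  read 'a': S0 --a--> S0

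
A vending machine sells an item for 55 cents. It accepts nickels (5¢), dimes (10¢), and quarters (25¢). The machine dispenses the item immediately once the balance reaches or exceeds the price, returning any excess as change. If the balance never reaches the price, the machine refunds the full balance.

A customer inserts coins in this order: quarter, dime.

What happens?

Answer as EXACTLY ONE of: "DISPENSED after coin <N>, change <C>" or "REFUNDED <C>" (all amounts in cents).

Price: 55¢
Coin 1 (quarter, 25¢): balance = 25¢
Coin 2 (dime, 10¢): balance = 35¢
All coins inserted, balance 35¢ < price 55¢ → REFUND 35¢

Answer: REFUNDED 35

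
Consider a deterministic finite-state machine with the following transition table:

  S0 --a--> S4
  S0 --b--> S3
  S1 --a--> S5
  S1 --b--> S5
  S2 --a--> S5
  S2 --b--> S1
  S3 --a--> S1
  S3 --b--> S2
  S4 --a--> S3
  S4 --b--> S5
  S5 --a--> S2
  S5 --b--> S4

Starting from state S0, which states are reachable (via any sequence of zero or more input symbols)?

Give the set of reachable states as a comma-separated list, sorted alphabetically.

BFS from S0:
  visit S0: S0--a-->S4 (new), S0--b-->S3 (new)
  visit S4: S4--a-->S3 (seen), S4--b-->S5 (new)
  visit S3: S3--a-->S1 (new), S3--b-->S2 (new)
  visit S5: S5--a-->S2 (seen), S5--b-->S4 (seen)
  visit S1: S1--a-->S5 (seen), S1--b-->S5 (seen)
  visit S2: S2--a-->S5 (seen), S2--b-->S1 (seen)

Answer: S0, S1, S2, S3, S4, S5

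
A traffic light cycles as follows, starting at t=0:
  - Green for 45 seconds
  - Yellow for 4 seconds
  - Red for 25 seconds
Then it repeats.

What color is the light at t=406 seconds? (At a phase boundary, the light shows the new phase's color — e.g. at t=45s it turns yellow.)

Cycle length = 45 + 4 + 25 = 74s
t = 406, phase_t = 406 mod 74 = 36
36 < 45 (green end) → GREEN

Answer: green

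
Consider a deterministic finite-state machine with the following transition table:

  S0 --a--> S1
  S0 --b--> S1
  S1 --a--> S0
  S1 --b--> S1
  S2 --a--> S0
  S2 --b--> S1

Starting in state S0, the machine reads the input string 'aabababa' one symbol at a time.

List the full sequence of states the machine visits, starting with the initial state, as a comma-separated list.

Answer: S0, S1, S0, S1, S0, S1, S0, S1, S0

Derivation:
Start: S0
  read 'a': S0 --a--> S1
  read 'a': S1 --a--> S0
  read 'b': S0 --b--> S1
  read 'a': S1 --a--> S0
  read 'b': S0 --b--> S1
  read 'a': S1 --a--> S0
  read 'b': S0 --b--> S1
  read 'a': S1 --a--> S0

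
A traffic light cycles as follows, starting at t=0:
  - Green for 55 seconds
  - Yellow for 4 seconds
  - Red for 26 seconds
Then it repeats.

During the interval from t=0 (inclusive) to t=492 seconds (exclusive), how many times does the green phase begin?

Cycle = 55+4+26 = 85s
green phase starts at t = k*85 + 0 for k=0,1,2,...
Need k*85+0 < 492 → k < 5.788
k ∈ {0, ..., 5} → 6 starts

Answer: 6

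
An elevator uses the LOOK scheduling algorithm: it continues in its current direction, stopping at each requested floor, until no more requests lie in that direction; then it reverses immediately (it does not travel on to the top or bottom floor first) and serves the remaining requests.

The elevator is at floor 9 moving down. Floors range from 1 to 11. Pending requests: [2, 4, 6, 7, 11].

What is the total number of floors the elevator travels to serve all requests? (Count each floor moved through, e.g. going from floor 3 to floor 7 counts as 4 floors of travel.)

Start at floor 9 moving down, LOOK stop order: [7, 6, 4, 2, 11]
  9 → 7: |7-9| = 2, total = 2
  7 → 6: |6-7| = 1, total = 3
  6 → 4: |4-6| = 2, total = 5
  4 → 2: |2-4| = 2, total = 7
  2 → 11: |11-2| = 9, total = 16

Answer: 16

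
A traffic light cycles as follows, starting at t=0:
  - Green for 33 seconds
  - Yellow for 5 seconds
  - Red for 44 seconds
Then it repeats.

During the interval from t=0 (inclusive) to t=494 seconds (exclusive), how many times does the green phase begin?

Answer: 7

Derivation:
Cycle = 33+5+44 = 82s
green phase starts at t = k*82 + 0 for k=0,1,2,...
Need k*82+0 < 494 → k < 6.024
k ∈ {0, ..., 6} → 7 starts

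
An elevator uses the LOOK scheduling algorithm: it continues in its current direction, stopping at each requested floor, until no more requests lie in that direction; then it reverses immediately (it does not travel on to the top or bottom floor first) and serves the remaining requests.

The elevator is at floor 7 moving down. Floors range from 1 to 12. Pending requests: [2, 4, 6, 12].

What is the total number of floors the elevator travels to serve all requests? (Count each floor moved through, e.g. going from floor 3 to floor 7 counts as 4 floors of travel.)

Start at floor 7 moving down, LOOK stop order: [6, 4, 2, 12]
  7 → 6: |6-7| = 1, total = 1
  6 → 4: |4-6| = 2, total = 3
  4 → 2: |2-4| = 2, total = 5
  2 → 12: |12-2| = 10, total = 15

Answer: 15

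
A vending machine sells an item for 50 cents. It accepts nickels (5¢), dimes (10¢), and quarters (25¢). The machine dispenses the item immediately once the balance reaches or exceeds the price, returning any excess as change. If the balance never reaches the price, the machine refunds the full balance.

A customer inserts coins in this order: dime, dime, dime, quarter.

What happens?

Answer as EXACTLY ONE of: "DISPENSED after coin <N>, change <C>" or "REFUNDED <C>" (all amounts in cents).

Price: 50¢
Coin 1 (dime, 10¢): balance = 10¢
Coin 2 (dime, 10¢): balance = 20¢
Coin 3 (dime, 10¢): balance = 30¢
Coin 4 (quarter, 25¢): balance = 55¢
  → balance >= price → DISPENSE, change = 55 - 50 = 5¢

Answer: DISPENSED after coin 4, change 5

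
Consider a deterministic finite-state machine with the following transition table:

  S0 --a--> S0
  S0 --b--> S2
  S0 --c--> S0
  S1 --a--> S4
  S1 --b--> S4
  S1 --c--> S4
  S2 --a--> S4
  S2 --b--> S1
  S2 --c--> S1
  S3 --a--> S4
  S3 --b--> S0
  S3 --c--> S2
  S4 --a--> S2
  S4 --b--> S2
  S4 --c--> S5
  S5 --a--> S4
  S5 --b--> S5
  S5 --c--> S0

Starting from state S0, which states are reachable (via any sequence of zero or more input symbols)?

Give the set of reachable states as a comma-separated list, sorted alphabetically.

Answer: S0, S1, S2, S4, S5

Derivation:
BFS from S0:
  visit S0: S0--a-->S0 (seen), S0--b-->S2 (new), S0--c-->S0 (seen)
  visit S2: S2--a-->S4 (new), S2--b-->S1 (new), S2--c-->S1 (seen)
  visit S4: S4--a-->S2 (seen), S4--b-->S2 (seen), S4--c-->S5 (new)
  visit S1: S1--a-->S4 (seen), S1--b-->S4 (seen), S1--c-->S4 (seen)
  visit S5: S5--a-->S4 (seen), S5--b-->S5 (seen), S5--c-->S0 (seen)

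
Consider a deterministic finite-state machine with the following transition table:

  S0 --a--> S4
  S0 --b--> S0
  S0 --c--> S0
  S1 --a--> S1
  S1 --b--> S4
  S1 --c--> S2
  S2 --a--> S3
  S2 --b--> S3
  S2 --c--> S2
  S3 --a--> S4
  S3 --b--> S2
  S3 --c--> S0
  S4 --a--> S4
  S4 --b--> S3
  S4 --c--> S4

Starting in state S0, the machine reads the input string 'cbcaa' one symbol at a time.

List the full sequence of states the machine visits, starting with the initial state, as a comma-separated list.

Start: S0
  read 'c': S0 --c--> S0
  read 'b': S0 --b--> S0
  read 'c': S0 --c--> S0
  read 'a': S0 --a--> S4
  read 'a': S4 --a--> S4

Answer: S0, S0, S0, S0, S4, S4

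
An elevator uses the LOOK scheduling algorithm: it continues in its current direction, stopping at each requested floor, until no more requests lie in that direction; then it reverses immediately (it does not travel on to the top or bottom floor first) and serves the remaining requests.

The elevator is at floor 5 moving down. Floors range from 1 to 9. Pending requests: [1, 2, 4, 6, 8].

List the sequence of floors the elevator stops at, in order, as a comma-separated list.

Answer: 4, 2, 1, 6, 8

Derivation:
Current: 5, moving DOWN
Serve below first (descending): [4, 2, 1]
Then reverse, serve above (ascending): [6, 8]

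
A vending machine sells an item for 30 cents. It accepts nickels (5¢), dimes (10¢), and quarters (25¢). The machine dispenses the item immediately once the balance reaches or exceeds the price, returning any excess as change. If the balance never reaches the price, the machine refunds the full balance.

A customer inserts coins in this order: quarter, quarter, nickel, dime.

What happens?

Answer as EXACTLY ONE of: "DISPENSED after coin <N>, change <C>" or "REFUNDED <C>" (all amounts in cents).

Answer: DISPENSED after coin 2, change 20

Derivation:
Price: 30¢
Coin 1 (quarter, 25¢): balance = 25¢
Coin 2 (quarter, 25¢): balance = 50¢
  → balance >= price → DISPENSE, change = 50 - 30 = 20¢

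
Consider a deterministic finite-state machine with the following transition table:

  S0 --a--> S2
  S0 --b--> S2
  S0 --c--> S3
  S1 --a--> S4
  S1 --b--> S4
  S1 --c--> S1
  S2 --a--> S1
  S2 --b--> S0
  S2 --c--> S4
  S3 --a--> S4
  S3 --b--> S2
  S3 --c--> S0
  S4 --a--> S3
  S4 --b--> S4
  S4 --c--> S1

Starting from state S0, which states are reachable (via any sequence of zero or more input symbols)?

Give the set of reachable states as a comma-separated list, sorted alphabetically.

BFS from S0:
  visit S0: S0--a-->S2 (new), S0--b-->S2 (seen), S0--c-->S3 (new)
  visit S2: S2--a-->S1 (new), S2--b-->S0 (seen), S2--c-->S4 (new)
  visit S3: S3--a-->S4 (seen), S3--b-->S2 (seen), S3--c-->S0 (seen)
  visit S1: S1--a-->S4 (seen), S1--b-->S4 (seen), S1--c-->S1 (seen)
  visit S4: S4--a-->S3 (seen), S4--b-->S4 (seen), S4--c-->S1 (seen)

Answer: S0, S1, S2, S3, S4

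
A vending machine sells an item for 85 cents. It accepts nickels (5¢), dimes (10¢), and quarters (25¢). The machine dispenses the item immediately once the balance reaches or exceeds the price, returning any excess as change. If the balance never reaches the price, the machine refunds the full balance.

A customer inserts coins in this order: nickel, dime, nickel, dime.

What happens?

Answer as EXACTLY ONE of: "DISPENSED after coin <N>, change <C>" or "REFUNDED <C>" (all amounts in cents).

Price: 85¢
Coin 1 (nickel, 5¢): balance = 5¢
Coin 2 (dime, 10¢): balance = 15¢
Coin 3 (nickel, 5¢): balance = 20¢
Coin 4 (dime, 10¢): balance = 30¢
All coins inserted, balance 30¢ < price 85¢ → REFUND 30¢

Answer: REFUNDED 30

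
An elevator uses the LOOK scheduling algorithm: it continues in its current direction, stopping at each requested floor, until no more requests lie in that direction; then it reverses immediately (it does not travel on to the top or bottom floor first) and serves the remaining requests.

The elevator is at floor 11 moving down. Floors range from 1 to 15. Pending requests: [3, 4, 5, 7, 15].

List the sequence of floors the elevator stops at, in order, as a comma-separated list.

Current: 11, moving DOWN
Serve below first (descending): [7, 5, 4, 3]
Then reverse, serve above (ascending): [15]

Answer: 7, 5, 4, 3, 15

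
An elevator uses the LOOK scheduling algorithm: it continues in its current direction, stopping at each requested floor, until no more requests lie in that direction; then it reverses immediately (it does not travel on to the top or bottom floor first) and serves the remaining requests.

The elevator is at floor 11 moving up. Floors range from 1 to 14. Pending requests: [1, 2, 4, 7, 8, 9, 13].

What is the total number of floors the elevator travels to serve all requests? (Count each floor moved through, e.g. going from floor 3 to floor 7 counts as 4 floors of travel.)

Start at floor 11 moving up, LOOK stop order: [13, 9, 8, 7, 4, 2, 1]
  11 → 13: |13-11| = 2, total = 2
  13 → 9: |9-13| = 4, total = 6
  9 → 8: |8-9| = 1, total = 7
  8 → 7: |7-8| = 1, total = 8
  7 → 4: |4-7| = 3, total = 11
  4 → 2: |2-4| = 2, total = 13
  2 → 1: |1-2| = 1, total = 14

Answer: 14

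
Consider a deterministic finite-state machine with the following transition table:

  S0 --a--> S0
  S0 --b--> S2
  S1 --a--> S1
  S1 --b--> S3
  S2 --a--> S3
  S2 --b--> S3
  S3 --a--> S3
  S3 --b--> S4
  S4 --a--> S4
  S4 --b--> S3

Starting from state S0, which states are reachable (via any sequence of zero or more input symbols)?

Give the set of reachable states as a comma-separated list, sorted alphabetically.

BFS from S0:
  visit S0: S0--a-->S0 (seen), S0--b-->S2 (new)
  visit S2: S2--a-->S3 (new), S2--b-->S3 (seen)
  visit S3: S3--a-->S3 (seen), S3--b-->S4 (new)
  visit S4: S4--a-->S4 (seen), S4--b-->S3 (seen)

Answer: S0, S2, S3, S4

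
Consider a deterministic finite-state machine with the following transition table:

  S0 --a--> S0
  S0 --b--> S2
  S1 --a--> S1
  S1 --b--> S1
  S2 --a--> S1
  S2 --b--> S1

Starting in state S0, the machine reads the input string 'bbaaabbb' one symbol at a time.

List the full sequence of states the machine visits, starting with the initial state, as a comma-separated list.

Answer: S0, S2, S1, S1, S1, S1, S1, S1, S1

Derivation:
Start: S0
  read 'b': S0 --b--> S2
  read 'b': S2 --b--> S1
  read 'a': S1 --a--> S1
  read 'a': S1 --a--> S1
  read 'a': S1 --a--> S1
  read 'b': S1 --b--> S1
  read 'b': S1 --b--> S1
  read 'b': S1 --b--> S1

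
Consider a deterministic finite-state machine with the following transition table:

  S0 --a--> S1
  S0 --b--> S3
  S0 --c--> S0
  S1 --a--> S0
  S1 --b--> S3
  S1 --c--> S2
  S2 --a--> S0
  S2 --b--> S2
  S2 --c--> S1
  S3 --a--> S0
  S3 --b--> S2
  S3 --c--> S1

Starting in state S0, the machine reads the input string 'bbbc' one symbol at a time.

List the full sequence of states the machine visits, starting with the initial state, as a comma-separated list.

Start: S0
  read 'b': S0 --b--> S3
  read 'b': S3 --b--> S2
  read 'b': S2 --b--> S2
  read 'c': S2 --c--> S1

Answer: S0, S3, S2, S2, S1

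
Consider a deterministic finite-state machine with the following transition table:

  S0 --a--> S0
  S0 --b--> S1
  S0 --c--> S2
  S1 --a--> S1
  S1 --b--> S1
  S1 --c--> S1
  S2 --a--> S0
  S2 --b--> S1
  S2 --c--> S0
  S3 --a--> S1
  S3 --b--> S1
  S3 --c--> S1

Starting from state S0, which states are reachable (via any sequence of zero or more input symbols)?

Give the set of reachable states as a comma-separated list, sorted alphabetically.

BFS from S0:
  visit S0: S0--a-->S0 (seen), S0--b-->S1 (new), S0--c-->S2 (new)
  visit S1: S1--a-->S1 (seen), S1--b-->S1 (seen), S1--c-->S1 (seen)
  visit S2: S2--a-->S0 (seen), S2--b-->S1 (seen), S2--c-->S0 (seen)

Answer: S0, S1, S2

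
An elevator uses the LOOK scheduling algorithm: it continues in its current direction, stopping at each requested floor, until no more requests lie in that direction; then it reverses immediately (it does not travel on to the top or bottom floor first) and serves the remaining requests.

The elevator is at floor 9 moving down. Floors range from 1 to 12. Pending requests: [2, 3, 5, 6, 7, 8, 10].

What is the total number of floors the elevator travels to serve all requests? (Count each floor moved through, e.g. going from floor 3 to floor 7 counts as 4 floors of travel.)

Start at floor 9 moving down, LOOK stop order: [8, 7, 6, 5, 3, 2, 10]
  9 → 8: |8-9| = 1, total = 1
  8 → 7: |7-8| = 1, total = 2
  7 → 6: |6-7| = 1, total = 3
  6 → 5: |5-6| = 1, total = 4
  5 → 3: |3-5| = 2, total = 6
  3 → 2: |2-3| = 1, total = 7
  2 → 10: |10-2| = 8, total = 15

Answer: 15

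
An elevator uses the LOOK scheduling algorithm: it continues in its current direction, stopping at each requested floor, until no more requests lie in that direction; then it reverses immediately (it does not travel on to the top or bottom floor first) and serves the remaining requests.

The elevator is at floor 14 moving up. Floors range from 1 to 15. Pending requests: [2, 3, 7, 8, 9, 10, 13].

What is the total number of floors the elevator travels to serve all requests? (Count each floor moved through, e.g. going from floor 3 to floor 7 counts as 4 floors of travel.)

Answer: 12

Derivation:
Start at floor 14 moving up, LOOK stop order: [13, 10, 9, 8, 7, 3, 2]
  14 → 13: |13-14| = 1, total = 1
  13 → 10: |10-13| = 3, total = 4
  10 → 9: |9-10| = 1, total = 5
  9 → 8: |8-9| = 1, total = 6
  8 → 7: |7-8| = 1, total = 7
  7 → 3: |3-7| = 4, total = 11
  3 → 2: |2-3| = 1, total = 12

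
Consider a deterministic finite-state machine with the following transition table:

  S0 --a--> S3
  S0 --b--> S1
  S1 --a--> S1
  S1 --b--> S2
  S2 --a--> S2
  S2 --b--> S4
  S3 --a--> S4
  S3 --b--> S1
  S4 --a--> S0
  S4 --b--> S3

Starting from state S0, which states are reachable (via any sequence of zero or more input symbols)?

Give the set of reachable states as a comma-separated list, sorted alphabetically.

Answer: S0, S1, S2, S3, S4

Derivation:
BFS from S0:
  visit S0: S0--a-->S3 (new), S0--b-->S1 (new)
  visit S3: S3--a-->S4 (new), S3--b-->S1 (seen)
  visit S1: S1--a-->S1 (seen), S1--b-->S2 (new)
  visit S4: S4--a-->S0 (seen), S4--b-->S3 (seen)
  visit S2: S2--a-->S2 (seen), S2--b-->S4 (seen)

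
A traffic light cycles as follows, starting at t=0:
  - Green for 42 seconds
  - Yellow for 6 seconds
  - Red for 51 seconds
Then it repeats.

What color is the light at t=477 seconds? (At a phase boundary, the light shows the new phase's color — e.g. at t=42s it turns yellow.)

Cycle length = 42 + 6 + 51 = 99s
t = 477, phase_t = 477 mod 99 = 81
81 >= 48 → RED

Answer: red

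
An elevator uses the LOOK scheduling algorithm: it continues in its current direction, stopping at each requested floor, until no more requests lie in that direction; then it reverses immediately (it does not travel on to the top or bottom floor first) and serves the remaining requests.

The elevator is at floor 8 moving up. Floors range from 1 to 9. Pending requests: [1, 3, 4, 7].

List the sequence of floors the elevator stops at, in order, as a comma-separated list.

Current: 8, moving UP
Serve above first (ascending): []
Then reverse, serve below (descending): [7, 4, 3, 1]

Answer: 7, 4, 3, 1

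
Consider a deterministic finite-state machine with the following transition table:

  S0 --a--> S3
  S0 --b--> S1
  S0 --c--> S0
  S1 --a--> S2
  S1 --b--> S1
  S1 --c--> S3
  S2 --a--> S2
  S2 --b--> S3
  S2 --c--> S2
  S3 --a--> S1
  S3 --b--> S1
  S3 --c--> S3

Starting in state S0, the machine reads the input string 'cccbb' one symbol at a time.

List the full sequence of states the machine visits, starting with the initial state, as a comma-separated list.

Answer: S0, S0, S0, S0, S1, S1

Derivation:
Start: S0
  read 'c': S0 --c--> S0
  read 'c': S0 --c--> S0
  read 'c': S0 --c--> S0
  read 'b': S0 --b--> S1
  read 'b': S1 --b--> S1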